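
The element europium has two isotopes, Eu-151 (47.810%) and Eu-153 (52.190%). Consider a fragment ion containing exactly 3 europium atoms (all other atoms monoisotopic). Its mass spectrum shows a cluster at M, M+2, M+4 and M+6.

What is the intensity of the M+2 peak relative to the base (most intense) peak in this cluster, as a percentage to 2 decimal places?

91.61%

Binomial terms of (0.47810 + 0.52190)^3: M 0.1093, M+2 0.3579, M+4 0.3907, M+6 0.1422 → M+4 is the base peak.
P(M+4) = C(3,2) × 0.47810^1 × 0.52190^2 = 3 × 0.4781 × 0.27237961 = 0.390674 (base)
P(M+2) = C(3,1) × 0.47810^2 × 0.52190^1 = 3 × 0.22857961 × 0.5219 = 0.357887
Relative intensity = 0.357887 / 0.390674 × 100 = 91.61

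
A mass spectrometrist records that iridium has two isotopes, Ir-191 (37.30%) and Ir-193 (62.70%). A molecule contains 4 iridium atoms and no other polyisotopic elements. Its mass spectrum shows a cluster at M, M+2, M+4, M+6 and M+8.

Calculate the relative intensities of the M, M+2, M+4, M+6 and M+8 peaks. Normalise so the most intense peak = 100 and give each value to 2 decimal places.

5.26 : 35.39 : 89.23 : 100.00 : 42.02

Expanding (0.3730 + 0.6270)^4:
P(M) = 0.3730^4 = 0.019357
P(M+2) = 4 × 0.3730^3 × 0.6270^1 = 0.130153
P(M+4) = 6 × 0.3730^2 × 0.6270^2 = 0.328174
P(M+6) = 4 × 0.3730^1 × 0.6270^3 = 0.367766
P(M+8) = 0.6270^4 = 0.154550
The M+6 peak is largest (0.367766); scaling to 100 gives 5.26 : 35.39 : 89.23 : 100.00 : 42.02.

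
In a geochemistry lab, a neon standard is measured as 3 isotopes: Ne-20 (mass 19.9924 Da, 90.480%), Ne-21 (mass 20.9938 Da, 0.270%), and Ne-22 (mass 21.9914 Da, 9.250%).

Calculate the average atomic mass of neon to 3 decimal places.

Weight each isotope mass by its fractional abundance: 0.90480 × 19.9924 + 0.00270 × 20.9938 + 0.09250 × 21.9914
= 18.08912 + 0.05668 + 2.03420 = 20.18000 Da

20.180 Da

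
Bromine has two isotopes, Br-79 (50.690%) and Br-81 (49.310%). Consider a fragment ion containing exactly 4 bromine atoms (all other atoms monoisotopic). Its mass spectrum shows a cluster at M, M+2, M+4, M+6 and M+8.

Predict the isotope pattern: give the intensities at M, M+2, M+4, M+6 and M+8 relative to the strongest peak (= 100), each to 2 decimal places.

17.61 : 68.53 : 100.00 : 64.85 : 15.77

The 4 Br atoms are independent, so intensities follow the terms of (0.50690 + 0.49310)^4.
P(M) = 0.50690^4 = 0.066022
P(M+2) = 4 × 0.50690^3 × 0.49310^1 = 0.256899
P(M+4) = 6 × 0.50690^2 × 0.49310^2 = 0.374857
P(M+6) = 4 × 0.50690^1 × 0.49310^3 = 0.243101
P(M+8) = 0.49310^4 = 0.059121
The M+4 peak is largest (0.374857); scaling to 100 gives 17.61 : 68.53 : 100.00 : 64.85 : 15.77.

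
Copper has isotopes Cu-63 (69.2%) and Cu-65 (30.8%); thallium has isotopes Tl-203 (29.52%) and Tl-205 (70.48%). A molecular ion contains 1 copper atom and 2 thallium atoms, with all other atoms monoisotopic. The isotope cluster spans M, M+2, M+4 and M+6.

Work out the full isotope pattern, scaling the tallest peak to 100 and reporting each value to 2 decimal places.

Copper pattern (n=1): 0.6920 : 0.3080
Thallium pattern (n=2): 0.08714304 : 0.41611392 : 0.49674304
Convolve the two distributions (both contribute in 2-u steps):
  M: 0.6920×0.08714304 = 0.060303
  M+2: 0.6920×0.41611392 + 0.3080×0.08714304 = 0.314791
  M+4: 0.6920×0.49674304 + 0.3080×0.41611392 = 0.471909
  M+6: 0.3080×0.49674304 = 0.152997
Scale to base peak (0.471909) = 100: 12.78 : 66.71 : 100.00 : 32.42

12.78 : 66.71 : 100.00 : 32.42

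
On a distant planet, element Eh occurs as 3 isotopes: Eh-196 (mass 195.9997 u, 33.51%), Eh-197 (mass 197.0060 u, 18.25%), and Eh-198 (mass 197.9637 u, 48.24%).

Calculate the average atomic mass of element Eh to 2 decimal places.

197.13 u

Average mass = Σ (abundance × isotope mass) = 0.3351 × 195.9997 + 0.1825 × 197.0060 + 0.4824 × 197.9637
= 65.67950 + 35.95360 + 95.49769 = 197.13079 u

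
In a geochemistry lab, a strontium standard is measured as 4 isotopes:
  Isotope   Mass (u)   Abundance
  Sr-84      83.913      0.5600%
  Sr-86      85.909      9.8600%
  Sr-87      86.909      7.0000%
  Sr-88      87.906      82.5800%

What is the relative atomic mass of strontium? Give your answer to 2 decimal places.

Average mass = Σ (abundance × isotope mass) = 0.005600 × 83.913 + 0.098600 × 85.909 + 0.070000 × 86.909 + 0.825800 × 87.906
= 0.4699 + 8.4706 + 6.0836 + 72.5928 = 87.6169 u

87.62 u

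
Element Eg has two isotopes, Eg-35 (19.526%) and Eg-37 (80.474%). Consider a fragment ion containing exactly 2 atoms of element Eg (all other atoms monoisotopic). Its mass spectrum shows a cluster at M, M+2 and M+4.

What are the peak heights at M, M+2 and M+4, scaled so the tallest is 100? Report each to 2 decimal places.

The 2 Eg atoms are independent, so intensities follow the terms of (0.19526 + 0.80474)^2.
P(M) = 0.19526^2 = 0.038126
P(M+2) = 2 × 0.19526^1 × 0.80474^1 = 0.314267
P(M+4) = 0.80474^2 = 0.647606
The M+4 peak is largest (0.647606); scaling to 100 gives 5.89 : 48.53 : 100.00.

5.89 : 48.53 : 100.00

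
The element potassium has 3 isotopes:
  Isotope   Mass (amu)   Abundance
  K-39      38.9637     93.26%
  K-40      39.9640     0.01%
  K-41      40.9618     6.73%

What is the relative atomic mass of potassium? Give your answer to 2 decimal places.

Weight each isotope mass by its fractional abundance: 0.9326 × 38.9637 + 0.0001 × 39.9640 + 0.0673 × 40.9618
= 36.33755 + 0.00400 + 2.75673 = 39.09828 amu

39.10 amu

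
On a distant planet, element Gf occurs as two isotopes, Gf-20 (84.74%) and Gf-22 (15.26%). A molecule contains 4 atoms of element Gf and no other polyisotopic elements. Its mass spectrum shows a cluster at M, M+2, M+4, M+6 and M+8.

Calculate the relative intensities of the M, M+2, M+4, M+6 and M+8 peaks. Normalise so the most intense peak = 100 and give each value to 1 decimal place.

100.0 : 72.0 : 19.5 : 2.3 : 0.1

Each Gf atom is independently Gf-20 (p = 0.8474) or Gf-22 (q = 0.1526); the cluster is the binomial expansion (p + q)^4.
P(M) = 0.8474^4 = 0.515649
P(M+2) = 4 × 0.8474^3 × 0.1526^1 = 0.371433
P(M+4) = 6 × 0.8474^2 × 0.1526^2 = 0.100331
P(M+6) = 4 × 0.8474^1 × 0.1526^3 = 0.012045
P(M+8) = 0.1526^4 = 0.000542
The M peak is largest (0.515649); scaling to 100 gives 100.0 : 72.0 : 19.5 : 2.3 : 0.1.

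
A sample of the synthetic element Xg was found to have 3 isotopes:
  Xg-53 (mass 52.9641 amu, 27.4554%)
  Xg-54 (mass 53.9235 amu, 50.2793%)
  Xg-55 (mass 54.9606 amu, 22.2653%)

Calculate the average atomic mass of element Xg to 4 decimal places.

The abundance-weighted mean is 0.274554 × 52.9641 + 0.502793 × 53.9235 + 0.222653 × 54.9606
= 14.54151 + 27.11236 + 12.23714 = 53.89101 amu

53.8910 amu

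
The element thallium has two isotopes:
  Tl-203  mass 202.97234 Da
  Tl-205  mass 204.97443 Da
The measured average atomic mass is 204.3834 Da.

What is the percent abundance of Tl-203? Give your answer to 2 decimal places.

With x = fraction of Tl-203 (so Tl-205 is 1 − x):
202.97234·x + 204.97443·(1 − x) = 204.3834
(202.97234 − 204.97443)·x = 204.3834 − 204.97443
x = -0.59103 / -2.00209 = 0.29521 → 29.52% Tl-203, 70.48% Tl-205.

29.52%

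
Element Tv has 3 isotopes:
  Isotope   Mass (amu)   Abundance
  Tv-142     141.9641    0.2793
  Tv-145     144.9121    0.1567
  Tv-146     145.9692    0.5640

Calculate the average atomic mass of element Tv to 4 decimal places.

144.6849 amu

Ar = Σ fᵢ·mᵢ = 0.2793 × 141.9641 + 0.1567 × 144.9121 + 0.5640 × 145.9692
= 39.65057 + 22.70773 + 82.32663 = 144.68493 amu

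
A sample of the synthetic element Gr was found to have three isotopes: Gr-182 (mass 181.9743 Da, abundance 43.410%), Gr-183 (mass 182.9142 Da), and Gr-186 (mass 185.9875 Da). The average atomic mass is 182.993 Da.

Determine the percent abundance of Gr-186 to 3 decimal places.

15.840%

The remaining 56.590% is split between Gr-183 (fraction x) and Gr-186 (fraction 0.56590 − x).
Substituting: 182.9142x + 185.9875(0.56590 − x) = 103.99795637
(182.9142 − 185.9875)x = -1.25236988  ⇒  x = 0.40750, y = 0.15840
Gr-183: 40.750%, Gr-186: 15.840%.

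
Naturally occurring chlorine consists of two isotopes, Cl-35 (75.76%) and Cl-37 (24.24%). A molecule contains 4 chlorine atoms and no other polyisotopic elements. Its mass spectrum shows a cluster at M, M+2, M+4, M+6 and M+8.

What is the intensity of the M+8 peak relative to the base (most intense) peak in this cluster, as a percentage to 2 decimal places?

Term probabilities: M 0.3294, M+2 0.4216, M+4 0.2023, M+6 0.0432, M+8 0.0035. Base peak = M+2.
P(M+2) = C(4,1) × 0.7576^3 × 0.2424^1 = 4 × 0.4348304 × 0.2424 = 0.421612 (base)
P(M+8) = C(4,4) × 0.7576^0 × 0.2424^4 = 1 × 1.0000 × 0.00345247 = 0.003452
Relative intensity = 0.003452 / 0.421612 × 100 = 0.82

0.82%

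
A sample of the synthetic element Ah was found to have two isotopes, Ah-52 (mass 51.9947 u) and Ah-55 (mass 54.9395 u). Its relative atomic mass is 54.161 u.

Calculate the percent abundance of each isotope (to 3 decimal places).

Let x be the fractional abundance of Ah-52; then Ah-55 has abundance 1 − x.
51.9947·x + 54.9395·(1 − x) = 54.161
(51.9947 − 54.9395)·x = 54.161 − 54.9395
x = -0.7785 / -2.9448 = 0.26436 → 26.436% Ah-52, 73.564% Ah-55.

Ah-52: 26.436%, Ah-55: 73.564%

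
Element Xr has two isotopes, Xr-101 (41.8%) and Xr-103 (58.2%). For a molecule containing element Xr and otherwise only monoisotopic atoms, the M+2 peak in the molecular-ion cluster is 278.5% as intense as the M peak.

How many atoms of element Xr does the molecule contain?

With n Xr atoms, P(M+2)/P(M) = C(n,1)·p^(n−1)q / p^n = n·q/p = n · 0.582/0.418.
n = 2.785 × 0.418/0.582 = 2.00 ≈ 2

2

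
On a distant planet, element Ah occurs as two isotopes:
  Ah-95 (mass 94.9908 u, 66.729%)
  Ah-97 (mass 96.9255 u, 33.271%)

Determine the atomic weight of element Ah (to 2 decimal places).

Ar = Σ fᵢ·mᵢ = 0.66729 × 94.9908 + 0.33271 × 96.9255
= 63.38641 + 32.24808 = 95.63449 u

95.63 u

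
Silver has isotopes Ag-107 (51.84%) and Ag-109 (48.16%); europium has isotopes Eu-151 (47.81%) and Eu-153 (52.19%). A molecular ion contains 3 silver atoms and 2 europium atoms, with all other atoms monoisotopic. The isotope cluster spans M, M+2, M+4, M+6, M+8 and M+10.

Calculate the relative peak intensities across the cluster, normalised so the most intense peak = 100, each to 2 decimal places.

10.14 : 50.38 : 100.00 : 99.09 : 49.02 : 9.68

Silver pattern (n=3): 0.13931407 : 0.38827347 : 0.36071085 : 0.11170161
Europium pattern (n=2): 0.22857961 : 0.49904078 : 0.27237961
Convolve the two distributions (both contribute in 2-u steps):
  M: 0.13931407×0.22857961 = 0.031844
  M+2: 0.13931407×0.49904078 + 0.38827347×0.22857961 = 0.158275
  M+4: 0.13931407×0.27237961 + 0.38827347×0.49904078 + 0.36071085×0.22857961 = 0.314162
  M+6: 0.38827347×0.27237961 + 0.36071085×0.49904078 + 0.11170161×0.22857961 = 0.311300
  M+8: 0.36071085×0.27237961 + 0.11170161×0.49904078 = 0.153994
  M+10: 0.11170161×0.27237961 = 0.030425
Scale to base peak (0.314162) = 100: 10.14 : 50.38 : 100.00 : 99.09 : 49.02 : 9.68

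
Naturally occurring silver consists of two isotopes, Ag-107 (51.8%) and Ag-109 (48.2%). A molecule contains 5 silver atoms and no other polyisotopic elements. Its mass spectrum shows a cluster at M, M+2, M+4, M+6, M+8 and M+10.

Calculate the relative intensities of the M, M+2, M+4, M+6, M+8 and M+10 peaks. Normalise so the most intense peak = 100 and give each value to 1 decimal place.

11.5 : 53.7 : 100.0 : 93.1 : 43.3 : 8.1

The 5 Ag atoms are independent, so intensities follow the terms of (0.518 + 0.482)^5.
P(M) = 0.518^5 = 0.037295
P(M+2) = 5 × 0.518^4 × 0.482^1 = 0.173515
P(M+4) = 10 × 0.518^3 × 0.482^2 = 0.322911
P(M+6) = 10 × 0.518^2 × 0.482^3 = 0.300470
P(M+8) = 5 × 0.518^1 × 0.482^4 = 0.139794
P(M+10) = 0.482^5 = 0.026016
The M+4 peak is largest (0.322911); scaling to 100 gives 11.5 : 53.7 : 100.0 : 93.1 : 43.3 : 8.1.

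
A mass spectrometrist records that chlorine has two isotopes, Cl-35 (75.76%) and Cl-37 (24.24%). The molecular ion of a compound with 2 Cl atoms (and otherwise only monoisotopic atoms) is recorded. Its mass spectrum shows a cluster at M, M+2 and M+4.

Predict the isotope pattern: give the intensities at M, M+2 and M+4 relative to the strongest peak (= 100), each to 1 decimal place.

100.0 : 64.0 : 10.2

The 2 Cl atoms are independent, so intensities follow the terms of (0.7576 + 0.2424)^2.
P(M) = 0.7576^2 = 0.573958
P(M+2) = 2 × 0.7576^1 × 0.2424^1 = 0.367284
P(M+4) = 0.2424^2 = 0.058758
The M peak is largest (0.573958); scaling to 100 gives 100.0 : 64.0 : 10.2.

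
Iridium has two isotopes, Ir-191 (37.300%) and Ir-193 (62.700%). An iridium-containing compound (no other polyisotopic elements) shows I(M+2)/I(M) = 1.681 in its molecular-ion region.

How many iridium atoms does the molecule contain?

1

With n Ir atoms, P(M+2)/P(M) = C(n,1)·p^(n−1)q / p^n = n·q/p = n · 0.62700/0.37300.
n = 1.681 × 0.37300/0.62700 = 1.00 ≈ 1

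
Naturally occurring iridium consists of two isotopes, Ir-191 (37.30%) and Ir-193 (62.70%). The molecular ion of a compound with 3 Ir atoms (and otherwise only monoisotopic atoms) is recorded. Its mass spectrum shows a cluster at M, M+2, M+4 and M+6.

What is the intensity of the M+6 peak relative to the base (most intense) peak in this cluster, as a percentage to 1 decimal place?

56.0%

(0.3730 + 0.6270)^3 gives M 0.0519, M+2 0.2617, M+4 0.4399, M+6 0.2465; the largest is M+4.
P(M+4) = C(3,2) × 0.3730^1 × 0.6270^2 = 3 × 0.3730 × 0.393129 = 0.439911 (base)
P(M+6) = C(3,3) × 0.3730^0 × 0.6270^3 = 1 × 1.0000 × 0.24649188 = 0.246492
Relative intensity = 0.246492 / 0.439911 × 100 = 56.0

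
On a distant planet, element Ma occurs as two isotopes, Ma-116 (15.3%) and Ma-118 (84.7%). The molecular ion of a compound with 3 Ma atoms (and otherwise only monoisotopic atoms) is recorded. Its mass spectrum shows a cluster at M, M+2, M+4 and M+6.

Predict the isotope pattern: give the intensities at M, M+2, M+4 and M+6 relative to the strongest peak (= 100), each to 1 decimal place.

Each Ma atom is independently Ma-116 (p = 0.153) or Ma-118 (q = 0.847); the cluster is the binomial expansion (p + q)^3.
P(M) = 0.153^3 = 0.003582
P(M+2) = 3 × 0.153^2 × 0.847^1 = 0.059482
P(M+4) = 3 × 0.153^1 × 0.847^2 = 0.329291
P(M+6) = 0.847^3 = 0.607645
The M+6 peak is largest (0.607645); scaling to 100 gives 0.6 : 9.8 : 54.2 : 100.0.

0.6 : 9.8 : 54.2 : 100.0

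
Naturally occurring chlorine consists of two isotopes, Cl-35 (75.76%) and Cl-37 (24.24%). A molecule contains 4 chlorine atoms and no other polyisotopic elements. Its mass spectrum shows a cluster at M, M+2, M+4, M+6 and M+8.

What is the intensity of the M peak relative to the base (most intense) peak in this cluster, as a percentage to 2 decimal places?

(0.7576 + 0.2424)^4 gives M 0.3294, M+2 0.4216, M+4 0.2023, M+6 0.0432, M+8 0.0035; the largest is M+2.
P(M+2) = C(4,1) × 0.7576^3 × 0.2424^1 = 4 × 0.4348304 × 0.2424 = 0.421612 (base)
P(M) = C(4,0) × 0.7576^4 × 0.2424^0 = 1 × 0.32942751 × 1.0000 = 0.329428
Relative intensity = 0.329428 / 0.421612 × 100 = 78.14

78.14%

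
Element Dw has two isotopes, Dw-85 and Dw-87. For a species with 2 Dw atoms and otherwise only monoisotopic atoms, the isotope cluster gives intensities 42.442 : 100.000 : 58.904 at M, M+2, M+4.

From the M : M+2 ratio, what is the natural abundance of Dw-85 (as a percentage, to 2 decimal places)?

Let p = fractional abundance of Dw-85. I(M+2)/I(M) = [C(2,1)·p^1·(1−p)] / p^2 = 2·(1−p)/p = 100.000/42.442 = 2.3562
(1−p)/p = 2.3562/2 = 1.1781  ⇒  p = 1/(1 + 1.1781) = 0.4591
Dw-85: 45.91%, Dw-87: 54.09%.

45.91%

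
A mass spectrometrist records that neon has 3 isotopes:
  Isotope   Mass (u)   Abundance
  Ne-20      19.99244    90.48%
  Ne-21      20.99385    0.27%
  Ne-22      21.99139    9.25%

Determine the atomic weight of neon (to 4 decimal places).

Average mass = Σ (abundance × isotope mass) = 0.9048 × 19.99244 + 0.0027 × 20.99385 + 0.0925 × 21.99139
= 18.089160 + 0.056683 + 2.034204 = 20.180047 u

20.1800 u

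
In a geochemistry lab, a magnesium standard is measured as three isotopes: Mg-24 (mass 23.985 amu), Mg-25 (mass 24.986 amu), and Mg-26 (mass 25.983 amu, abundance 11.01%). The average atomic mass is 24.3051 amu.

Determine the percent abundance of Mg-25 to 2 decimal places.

10.00%

Let x and y be the fractions of Mg-24 and Mg-25. Then x + y = 1 − 0.1101 = 0.8899 and 23.985x + 24.986y = 24.3051 − 0.1101×25.983 = 21.4443717.
Substituting: 23.985x + 24.986(0.8899 − x) = 21.4443717
(23.985 − 24.986)x = -0.7906697  ⇒  x = 0.78988, y = 0.10002
Mg-24: 78.99%, Mg-25: 10.00%.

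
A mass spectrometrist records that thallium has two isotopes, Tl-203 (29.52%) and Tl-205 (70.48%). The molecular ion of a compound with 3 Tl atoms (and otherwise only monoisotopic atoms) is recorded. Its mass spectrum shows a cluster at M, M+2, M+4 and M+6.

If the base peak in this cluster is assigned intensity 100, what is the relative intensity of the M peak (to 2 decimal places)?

5.85

Binomial terms of (0.2952 + 0.7048)^3: M 0.0257, M+2 0.1843, M+4 0.4399, M+6 0.3501 → M+4 is the base peak.
P(M+4) = C(3,2) × 0.2952^1 × 0.7048^2 = 3 × 0.2952 × 0.49674304 = 0.439916 (base)
P(M) = C(3,0) × 0.2952^3 × 0.7048^0 = 1 × 0.02572463 × 1.0000 = 0.025725
Relative intensity = 0.025725 / 0.439916 × 100 = 5.85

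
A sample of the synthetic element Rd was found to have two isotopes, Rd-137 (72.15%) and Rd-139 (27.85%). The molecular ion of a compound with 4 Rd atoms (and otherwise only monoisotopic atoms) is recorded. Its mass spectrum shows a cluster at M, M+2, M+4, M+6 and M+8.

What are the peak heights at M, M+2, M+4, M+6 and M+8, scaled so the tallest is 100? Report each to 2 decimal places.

64.77 : 100.00 : 57.90 : 14.90 : 1.44

Expanding (0.7215 + 0.2785)^4:
P(M) = 0.7215^4 = 0.270985
P(M+2) = 4 × 0.7215^3 × 0.2785^1 = 0.418402
P(M+4) = 6 × 0.7215^2 × 0.2785^2 = 0.242256
P(M+6) = 4 × 0.7215^1 × 0.2785^3 = 0.062341
P(M+8) = 0.2785^4 = 0.006016
The M+2 peak is largest (0.418402); scaling to 100 gives 64.77 : 100.00 : 57.90 : 14.90 : 1.44.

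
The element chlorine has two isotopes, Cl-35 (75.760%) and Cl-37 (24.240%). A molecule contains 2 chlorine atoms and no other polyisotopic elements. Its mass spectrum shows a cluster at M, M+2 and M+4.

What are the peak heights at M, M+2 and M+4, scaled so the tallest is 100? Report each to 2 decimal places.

Expanding (0.75760 + 0.24240)^2:
P(M) = 0.75760^2 = 0.573958
P(M+2) = 2 × 0.75760^1 × 0.24240^1 = 0.367284
P(M+4) = 0.24240^2 = 0.058758
The M peak is largest (0.573958); scaling to 100 gives 100.00 : 63.99 : 10.24.

100.00 : 63.99 : 10.24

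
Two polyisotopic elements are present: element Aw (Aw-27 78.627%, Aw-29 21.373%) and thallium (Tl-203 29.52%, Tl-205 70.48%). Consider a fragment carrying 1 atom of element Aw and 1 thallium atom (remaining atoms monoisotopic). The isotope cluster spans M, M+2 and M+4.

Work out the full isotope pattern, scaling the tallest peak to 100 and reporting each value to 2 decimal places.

Element Aw pattern (n=1): 0.78627 : 0.21373
Thallium pattern (n=1): 0.2952 : 0.7048
Convolve the two distributions (both contribute in 2-u steps):
  M: 0.78627×0.2952 = 0.232107
  M+2: 0.78627×0.7048 + 0.21373×0.2952 = 0.617256
  M+4: 0.21373×0.7048 = 0.150637
Scale to base peak (0.617256) = 100: 37.60 : 100.00 : 24.40

37.60 : 100.00 : 24.40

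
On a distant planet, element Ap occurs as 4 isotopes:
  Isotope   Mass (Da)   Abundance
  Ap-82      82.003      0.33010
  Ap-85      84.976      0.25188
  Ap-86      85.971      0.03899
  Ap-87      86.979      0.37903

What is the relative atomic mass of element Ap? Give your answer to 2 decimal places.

Weight each isotope mass by its fractional abundance: 0.33010 × 82.003 + 0.25188 × 84.976 + 0.03899 × 85.971 + 0.37903 × 86.979
= 27.0692 + 21.4038 + 3.3520 + 32.9677 = 84.7927 Da

84.79 Da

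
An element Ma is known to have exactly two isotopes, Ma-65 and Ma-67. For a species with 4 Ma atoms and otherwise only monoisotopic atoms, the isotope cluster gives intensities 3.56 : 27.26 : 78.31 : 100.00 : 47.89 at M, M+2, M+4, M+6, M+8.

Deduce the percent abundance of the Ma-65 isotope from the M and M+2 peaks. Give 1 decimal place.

If p is the fraction of Ma that is Ma-65, then I(M+2)/I(M) = [C(4,1)·p^3·(1−p)] / p^4 = 4·(1−p)/p = 27.26/3.56 = 7.6573
(1−p)/p = 7.6573/4 = 1.9143  ⇒  p = 1/(1 + 1.9143) = 0.3431
Ma-65: 34.3%, Ma-67: 65.7%.

34.3%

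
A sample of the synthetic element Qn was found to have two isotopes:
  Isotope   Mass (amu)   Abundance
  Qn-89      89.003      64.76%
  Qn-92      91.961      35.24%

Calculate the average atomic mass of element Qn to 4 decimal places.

Average mass = Σ (abundance × isotope mass) = 0.6476 × 89.003 + 0.3524 × 91.961
= 57.63834 + 32.40706 = 90.04540 amu

90.0454 amu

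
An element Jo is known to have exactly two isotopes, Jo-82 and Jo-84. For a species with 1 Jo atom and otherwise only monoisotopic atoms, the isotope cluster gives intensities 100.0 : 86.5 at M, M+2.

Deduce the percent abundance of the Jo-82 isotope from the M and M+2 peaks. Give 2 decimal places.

53.62%

Write p for the Jo-82 fraction. I(M+2)/I(M) = [C(1,1)·p^0·(1−p)] / p^1 = 1·(1−p)/p = 86.5/100.0 = 0.8650
(1−p)/p = 0.8650/1 = 0.8650  ⇒  p = 1/(1 + 0.8650) = 0.5362
Jo-82: 53.62%, Jo-84: 46.38%.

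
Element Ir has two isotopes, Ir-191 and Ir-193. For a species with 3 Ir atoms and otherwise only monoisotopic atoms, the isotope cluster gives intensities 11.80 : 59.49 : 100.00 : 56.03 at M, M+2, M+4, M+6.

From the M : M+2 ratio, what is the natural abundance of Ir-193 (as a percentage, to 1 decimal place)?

62.7%

Write p for the Ir-191 fraction. I(M+2)/I(M) = [C(3,1)·p^2·(1−p)] / p^3 = 3·(1−p)/p = 59.49/11.80 = 5.0415
(1−p)/p = 5.0415/3 = 1.6805  ⇒  p = 1/(1 + 1.6805) = 0.3731
Ir-191: 37.3%, Ir-193: 62.7%.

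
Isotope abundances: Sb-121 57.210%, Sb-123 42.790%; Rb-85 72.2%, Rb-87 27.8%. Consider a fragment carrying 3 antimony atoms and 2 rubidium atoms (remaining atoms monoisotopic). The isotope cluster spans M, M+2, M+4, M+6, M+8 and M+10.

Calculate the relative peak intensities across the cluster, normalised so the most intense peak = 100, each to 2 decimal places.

28.13 : 84.79 : 100.00 : 57.49 : 16.07 : 1.75

Antimony pattern (n=3): 0.18724742 : 0.42015297 : 0.3142518 : 0.07834781
Rubidium pattern (n=2): 0.521284 : 0.401432 : 0.077284
Convolve the two distributions (both contribute in 2-u steps):
  M: 0.18724742×0.521284 = 0.097609
  M+2: 0.18724742×0.401432 + 0.42015297×0.521284 = 0.294186
  M+4: 0.18724742×0.077284 + 0.42015297×0.401432 + 0.3142518×0.521284 = 0.346949
  M+6: 0.42015297×0.077284 + 0.3142518×0.401432 + 0.07834781×0.521284 = 0.199463
  M+8: 0.3142518×0.077284 + 0.07834781×0.401432 = 0.055738
  M+10: 0.07834781×0.077284 = 0.006055
Scale to base peak (0.346949) = 100: 28.13 : 84.79 : 100.00 : 57.49 : 16.07 : 1.75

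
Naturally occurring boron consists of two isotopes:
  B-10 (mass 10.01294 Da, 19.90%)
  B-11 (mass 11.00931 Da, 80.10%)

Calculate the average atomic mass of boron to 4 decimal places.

10.8110 Da

Ar = Σ fᵢ·mᵢ = 0.1990 × 10.01294 + 0.8010 × 11.00931
= 1.992575 + 8.818457 = 10.811032 Da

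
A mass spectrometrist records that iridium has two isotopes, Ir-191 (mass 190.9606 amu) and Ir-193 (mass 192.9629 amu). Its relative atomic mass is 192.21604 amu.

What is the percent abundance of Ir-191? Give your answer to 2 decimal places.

Let x be the fractional abundance of Ir-191; then Ir-193 has abundance 1 − x.
190.9606·x + 192.9629·(1 − x) = 192.21604
(190.9606 − 192.9629)·x = 192.21604 − 192.9629
x = -0.74686 / -2.0023 = 0.37300 → 37.30% Ir-191, 62.70% Ir-193.

37.30%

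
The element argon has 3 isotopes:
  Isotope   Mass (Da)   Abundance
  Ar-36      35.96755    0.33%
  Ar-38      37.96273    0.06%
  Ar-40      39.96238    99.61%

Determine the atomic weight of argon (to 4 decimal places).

Average mass = Σ (abundance × isotope mass) = 0.0033 × 35.96755 + 0.0006 × 37.96273 + 0.9961 × 39.96238
= 0.118693 + 0.022778 + 39.806527 = 39.947998 Da

39.9480 Da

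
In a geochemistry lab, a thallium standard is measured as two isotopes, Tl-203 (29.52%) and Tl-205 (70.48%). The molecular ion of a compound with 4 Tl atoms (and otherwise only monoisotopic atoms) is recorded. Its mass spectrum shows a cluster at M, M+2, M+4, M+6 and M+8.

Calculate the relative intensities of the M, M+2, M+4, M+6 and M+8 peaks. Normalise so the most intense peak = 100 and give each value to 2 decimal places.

Expanding (0.2952 + 0.7048)^4:
P(M) = 0.2952^4 = 0.007594
P(M+2) = 4 × 0.2952^3 × 0.7048^1 = 0.072523
P(M+4) = 6 × 0.2952^2 × 0.7048^2 = 0.259726
P(M+6) = 4 × 0.2952^1 × 0.7048^3 = 0.413403
P(M+8) = 0.7048^4 = 0.246754
The M+6 peak is largest (0.413403); scaling to 100 gives 1.84 : 17.54 : 62.83 : 100.00 : 59.69.

1.84 : 17.54 : 62.83 : 100.00 : 59.69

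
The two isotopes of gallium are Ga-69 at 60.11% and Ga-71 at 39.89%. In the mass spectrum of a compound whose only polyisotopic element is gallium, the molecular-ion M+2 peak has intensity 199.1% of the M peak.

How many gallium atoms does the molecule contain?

3

The M+2/M ratio from n Ga atoms is n · q/p = n · 0.3989/0.6011.
n = 1.991 × 0.6011/0.3989 = 3.00 ≈ 3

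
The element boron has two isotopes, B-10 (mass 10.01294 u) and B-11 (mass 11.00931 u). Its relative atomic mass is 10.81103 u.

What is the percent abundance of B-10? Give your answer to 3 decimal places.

With x = fraction of B-10 (so B-11 is 1 − x):
10.01294·x + 11.00931·(1 − x) = 10.81103
(10.01294 − 11.00931)·x = 10.81103 − 11.00931
x = -0.19828 / -0.99637 = 0.19900 → 19.900% B-10, 80.100% B-11.

19.900%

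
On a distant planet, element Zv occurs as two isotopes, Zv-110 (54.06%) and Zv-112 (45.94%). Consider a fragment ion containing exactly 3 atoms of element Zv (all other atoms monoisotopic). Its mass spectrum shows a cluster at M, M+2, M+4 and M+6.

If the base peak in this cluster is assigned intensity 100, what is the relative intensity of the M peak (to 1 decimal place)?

(0.5406 + 0.4594)^3 gives M 0.1580, M+2 0.4028, M+4 0.3423, M+6 0.0970; the largest is M+2.
P(M+2) = C(3,1) × 0.5406^2 × 0.4594^1 = 3 × 0.29224836 × 0.4594 = 0.402777 (base)
P(M) = C(3,0) × 0.5406^3 × 0.4594^0 = 1 × 0.15798946 × 1.0000 = 0.157989
Relative intensity = 0.157989 / 0.402777 × 100 = 39.2

39.2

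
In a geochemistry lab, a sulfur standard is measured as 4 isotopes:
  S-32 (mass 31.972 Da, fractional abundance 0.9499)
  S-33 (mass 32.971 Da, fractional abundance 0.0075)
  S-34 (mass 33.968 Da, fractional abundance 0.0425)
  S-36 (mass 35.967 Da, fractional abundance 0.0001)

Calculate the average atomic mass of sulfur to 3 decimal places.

32.065 Da

Ar = Σ fᵢ·mᵢ = 0.9499 × 31.972 + 0.0075 × 32.971 + 0.0425 × 33.968 + 0.0001 × 35.967
= 30.3702 + 0.2473 + 1.4436 + 0.0036 = 32.0647 Da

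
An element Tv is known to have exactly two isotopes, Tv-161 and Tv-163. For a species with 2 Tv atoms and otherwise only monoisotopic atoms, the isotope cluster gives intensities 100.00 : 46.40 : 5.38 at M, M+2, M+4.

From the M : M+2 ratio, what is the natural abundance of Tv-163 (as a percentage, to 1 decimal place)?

Let p = fractional abundance of Tv-161. I(M+2)/I(M) = [C(2,1)·p^1·(1−p)] / p^2 = 2·(1−p)/p = 46.40/100.00 = 0.4640
(1−p)/p = 0.4640/2 = 0.2320  ⇒  p = 1/(1 + 0.2320) = 0.8117
Tv-161: 81.2%, Tv-163: 18.8%.

18.8%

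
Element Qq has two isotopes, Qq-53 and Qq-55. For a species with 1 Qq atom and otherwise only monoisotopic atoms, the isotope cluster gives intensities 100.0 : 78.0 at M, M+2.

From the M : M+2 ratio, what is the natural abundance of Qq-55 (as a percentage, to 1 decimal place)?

43.8%

Write p for the Qq-53 fraction. I(M+2)/I(M) = [C(1,1)·p^0·(1−p)] / p^1 = 1·(1−p)/p = 78.0/100.0 = 0.7800
(1−p)/p = 0.7800/1 = 0.7800  ⇒  p = 1/(1 + 0.7800) = 0.5618
Qq-53: 56.2%, Qq-55: 43.8%.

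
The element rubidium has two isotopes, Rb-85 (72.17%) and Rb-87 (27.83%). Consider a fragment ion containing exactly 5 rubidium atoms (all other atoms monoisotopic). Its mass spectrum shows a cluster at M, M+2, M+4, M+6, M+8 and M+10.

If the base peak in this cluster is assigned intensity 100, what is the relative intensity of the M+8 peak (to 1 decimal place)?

Binomial terms of (0.7217 + 0.2783)^5: M 0.1958, M+2 0.3775, M+4 0.2911, M+6 0.1123, M+8 0.0216, M+10 0.0017 → M+2 is the base peak.
P(M+2) = C(5,1) × 0.7217^4 × 0.2783^1 = 5 × 0.27128565 × 0.2783 = 0.377494 (base)
P(M+8) = C(5,4) × 0.7217^1 × 0.2783^4 = 5 × 0.7217 × 0.00599864 = 0.021646
Relative intensity = 0.021646 / 0.377494 × 100 = 5.7

5.7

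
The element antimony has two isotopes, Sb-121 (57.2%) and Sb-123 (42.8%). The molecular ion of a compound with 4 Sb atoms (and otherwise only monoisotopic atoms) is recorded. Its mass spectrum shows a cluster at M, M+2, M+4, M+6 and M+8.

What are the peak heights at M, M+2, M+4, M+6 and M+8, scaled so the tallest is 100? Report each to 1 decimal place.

29.8 : 89.1 : 100.0 : 49.9 : 9.3

Expanding (0.572 + 0.428)^4:
P(M) = 0.572^4 = 0.107049
P(M+2) = 4 × 0.572^3 × 0.428^1 = 0.320400
P(M+4) = 6 × 0.572^2 × 0.428^2 = 0.359609
P(M+6) = 4 × 0.572^1 × 0.428^3 = 0.179385
P(M+8) = 0.428^4 = 0.033556
The M+4 peak is largest (0.359609); scaling to 100 gives 29.8 : 89.1 : 100.0 : 49.9 : 9.3.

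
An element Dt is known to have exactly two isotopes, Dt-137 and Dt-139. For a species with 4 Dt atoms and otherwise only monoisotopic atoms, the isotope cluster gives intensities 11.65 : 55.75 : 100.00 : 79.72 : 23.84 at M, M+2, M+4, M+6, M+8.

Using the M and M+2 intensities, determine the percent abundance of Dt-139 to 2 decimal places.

54.47%

If p is the fraction of Dt that is Dt-137, then I(M+2)/I(M) = [C(4,1)·p^3·(1−p)] / p^4 = 4·(1−p)/p = 55.75/11.65 = 4.7854
(1−p)/p = 4.7854/4 = 1.1964  ⇒  p = 1/(1 + 1.1964) = 0.4553
Dt-137: 45.53%, Dt-139: 54.47%.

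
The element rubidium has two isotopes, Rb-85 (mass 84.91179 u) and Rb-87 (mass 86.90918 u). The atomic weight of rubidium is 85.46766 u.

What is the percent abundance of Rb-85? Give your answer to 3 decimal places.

Let x be the fractional abundance of Rb-85; then Rb-87 has abundance 1 − x.
84.91179·x + 86.90918·(1 − x) = 85.46766
(84.91179 − 86.90918)·x = 85.46766 − 86.90918
x = -1.44152 / -1.99739 = 0.72170 → 72.170% Rb-85, 27.830% Rb-87.

72.170%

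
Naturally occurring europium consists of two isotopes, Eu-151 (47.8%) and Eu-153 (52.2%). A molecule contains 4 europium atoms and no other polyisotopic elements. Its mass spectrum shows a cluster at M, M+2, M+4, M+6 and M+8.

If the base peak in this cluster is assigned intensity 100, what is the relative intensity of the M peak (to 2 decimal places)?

Binomial terms of (0.478 + 0.522)^4: M 0.0522, M+2 0.2280, M+4 0.3735, M+6 0.2720, M+8 0.0742 → M+4 is the base peak.
P(M+4) = C(4,2) × 0.478^2 × 0.522^2 = 6 × 0.228484 × 0.272484 = 0.373549 (base)
P(M) = C(4,0) × 0.478^4 × 0.522^0 = 1 × 0.05220494 × 1.0000 = 0.052205
Relative intensity = 0.052205 / 0.373549 × 100 = 13.98

13.98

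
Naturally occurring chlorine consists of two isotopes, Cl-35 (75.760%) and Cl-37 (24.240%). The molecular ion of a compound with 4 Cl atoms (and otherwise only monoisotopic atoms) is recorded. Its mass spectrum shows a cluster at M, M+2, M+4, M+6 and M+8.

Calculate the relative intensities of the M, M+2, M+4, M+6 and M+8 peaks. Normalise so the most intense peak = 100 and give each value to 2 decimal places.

Expanding (0.75760 + 0.24240)^4:
P(M) = 0.75760^4 = 0.329428
P(M+2) = 4 × 0.75760^3 × 0.24240^1 = 0.421612
P(M+4) = 6 × 0.75760^2 × 0.24240^2 = 0.202347
P(M+6) = 4 × 0.75760^1 × 0.24240^3 = 0.043162
P(M+8) = 0.24240^4 = 0.003452
The M+2 peak is largest (0.421612); scaling to 100 gives 78.14 : 100.00 : 47.99 : 10.24 : 0.82.

78.14 : 100.00 : 47.99 : 10.24 : 0.82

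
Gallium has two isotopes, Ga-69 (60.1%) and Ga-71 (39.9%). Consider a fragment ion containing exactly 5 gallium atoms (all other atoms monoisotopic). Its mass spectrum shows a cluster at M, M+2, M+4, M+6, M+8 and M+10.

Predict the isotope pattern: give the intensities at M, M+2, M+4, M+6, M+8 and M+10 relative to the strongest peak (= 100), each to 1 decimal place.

22.7 : 75.3 : 100.0 : 66.4 : 22.0 : 2.9

Each Ga atom is independently Ga-69 (p = 0.601) or Ga-71 (q = 0.399); the cluster is the binomial expansion (p + q)^5.
P(M) = 0.601^5 = 0.078410
P(M+2) = 5 × 0.601^4 × 0.399^1 = 0.260280
P(M+4) = 10 × 0.601^3 × 0.399^2 = 0.345596
P(M+6) = 10 × 0.601^2 × 0.399^3 = 0.229439
P(M+8) = 5 × 0.601^1 × 0.399^4 = 0.076162
P(M+10) = 0.399^5 = 0.010113
The M+4 peak is largest (0.345596); scaling to 100 gives 22.7 : 75.3 : 100.0 : 66.4 : 22.0 : 2.9.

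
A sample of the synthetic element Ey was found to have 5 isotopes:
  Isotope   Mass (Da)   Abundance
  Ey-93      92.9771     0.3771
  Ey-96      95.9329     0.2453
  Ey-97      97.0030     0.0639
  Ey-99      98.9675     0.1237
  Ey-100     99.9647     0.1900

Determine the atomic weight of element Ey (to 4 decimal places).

Weight each isotope mass by its fractional abundance: 0.3771 × 92.9771 + 0.2453 × 95.9329 + 0.0639 × 97.0030 + 0.1237 × 98.9675 + 0.1900 × 99.9647
= 35.06166 + 23.53234 + 6.19849 + 12.24228 + 18.99329 = 96.02806 Da

96.0281 Da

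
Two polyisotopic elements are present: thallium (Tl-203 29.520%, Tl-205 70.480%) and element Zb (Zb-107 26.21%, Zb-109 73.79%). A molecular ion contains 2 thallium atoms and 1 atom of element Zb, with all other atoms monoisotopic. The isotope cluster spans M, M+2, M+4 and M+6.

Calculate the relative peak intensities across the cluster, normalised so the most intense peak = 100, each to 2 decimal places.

Thallium pattern (n=2): 0.08714304 : 0.41611392 : 0.49674304
Element Zb pattern (n=1): 0.2621 : 0.7379
Convolve the two distributions (both contribute in 2-u steps):
  M: 0.08714304×0.2621 = 0.022840
  M+2: 0.08714304×0.7379 + 0.41611392×0.2621 = 0.173366
  M+4: 0.41611392×0.7379 + 0.49674304×0.2621 = 0.437247
  M+6: 0.49674304×0.7379 = 0.366547
Scale to base peak (0.437247) = 100: 5.22 : 39.65 : 100.00 : 83.83

5.22 : 39.65 : 100.00 : 83.83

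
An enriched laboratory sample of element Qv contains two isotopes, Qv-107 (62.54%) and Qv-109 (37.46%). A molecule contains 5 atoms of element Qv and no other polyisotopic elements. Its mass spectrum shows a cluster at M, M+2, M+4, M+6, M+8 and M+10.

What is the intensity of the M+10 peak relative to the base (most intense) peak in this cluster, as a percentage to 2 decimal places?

Binomial terms of (0.6254 + 0.3746)^5: M 0.0957, M+2 0.2865, M+4 0.3432, M+6 0.2056, M+8 0.0616, M+10 0.0074 → M+4 is the base peak.
P(M+4) = C(5,2) × 0.6254^3 × 0.3746^2 = 10 × 0.24460968 × 0.14032516 = 0.343249 (base)
P(M+10) = C(5,5) × 0.6254^0 × 0.3746^5 = 1 × 1.0000 × 0.0073763 = 0.007376
Relative intensity = 0.007376 / 0.343249 × 100 = 2.15

2.15%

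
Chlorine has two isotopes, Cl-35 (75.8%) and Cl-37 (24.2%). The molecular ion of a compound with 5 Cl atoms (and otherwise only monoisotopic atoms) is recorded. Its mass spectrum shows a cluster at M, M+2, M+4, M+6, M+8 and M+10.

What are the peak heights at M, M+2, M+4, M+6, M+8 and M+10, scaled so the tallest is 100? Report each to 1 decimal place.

62.6 : 100.0 : 63.9 : 20.4 : 3.3 : 0.2

Each Cl atom is independently Cl-35 (p = 0.758) or Cl-37 (q = 0.242); the cluster is the binomial expansion (p + q)^5.
P(M) = 0.758^5 = 0.250234
P(M+2) = 5 × 0.758^4 × 0.242^1 = 0.399450
P(M+4) = 10 × 0.758^3 × 0.242^2 = 0.255058
P(M+6) = 10 × 0.758^2 × 0.242^3 = 0.081430
P(M+8) = 5 × 0.758^1 × 0.242^4 = 0.012999
P(M+10) = 0.242^5 = 0.000830
The M+2 peak is largest (0.399450); scaling to 100 gives 62.6 : 100.0 : 63.9 : 20.4 : 3.3 : 0.2.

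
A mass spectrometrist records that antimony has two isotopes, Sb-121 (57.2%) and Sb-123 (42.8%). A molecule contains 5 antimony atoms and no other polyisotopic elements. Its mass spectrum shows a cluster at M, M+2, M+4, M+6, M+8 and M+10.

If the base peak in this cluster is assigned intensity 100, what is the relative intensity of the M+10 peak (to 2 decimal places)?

Binomial terms of (0.572 + 0.428)^5: M 0.0612, M+2 0.2291, M+4 0.3428, M+6 0.2565, M+8 0.0960, M+10 0.0144 → M+4 is the base peak.
P(M+4) = C(5,2) × 0.572^3 × 0.428^2 = 10 × 0.18714925 × 0.183184 = 0.342827 (base)
P(M+10) = C(5,5) × 0.572^0 × 0.428^5 = 1 × 1.0000 × 0.01436213 = 0.014362
Relative intensity = 0.014362 / 0.342827 × 100 = 4.19

4.19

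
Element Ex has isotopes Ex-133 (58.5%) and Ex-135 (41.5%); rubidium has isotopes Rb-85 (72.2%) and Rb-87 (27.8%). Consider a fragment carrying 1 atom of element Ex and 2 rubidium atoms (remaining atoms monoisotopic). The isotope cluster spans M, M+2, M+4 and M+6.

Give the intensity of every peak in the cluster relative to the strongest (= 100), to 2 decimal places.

67.59 : 100.00 : 46.95 : 7.11

Element Ex pattern (n=1): 0.5850 : 0.4150
Rubidium pattern (n=2): 0.521284 : 0.401432 : 0.077284
Convolve the two distributions (both contribute in 2-u steps):
  M: 0.5850×0.521284 = 0.304951
  M+2: 0.5850×0.401432 + 0.4150×0.521284 = 0.451171
  M+4: 0.5850×0.077284 + 0.4150×0.401432 = 0.211805
  M+6: 0.4150×0.077284 = 0.032073
Scale to base peak (0.451171) = 100: 67.59 : 100.00 : 46.95 : 7.11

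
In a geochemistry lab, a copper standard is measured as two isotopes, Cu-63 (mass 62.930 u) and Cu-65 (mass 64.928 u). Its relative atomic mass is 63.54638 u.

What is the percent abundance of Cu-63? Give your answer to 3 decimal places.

69.150%

Writing the weighted mean with unknown fraction x of Cu-63:
62.930·x + 64.928·(1 − x) = 63.54638
(62.930 − 64.928)·x = 63.54638 − 64.928
x = -1.38162 / -1.998 = 0.69150 → 69.150% Cu-63, 30.850% Cu-65.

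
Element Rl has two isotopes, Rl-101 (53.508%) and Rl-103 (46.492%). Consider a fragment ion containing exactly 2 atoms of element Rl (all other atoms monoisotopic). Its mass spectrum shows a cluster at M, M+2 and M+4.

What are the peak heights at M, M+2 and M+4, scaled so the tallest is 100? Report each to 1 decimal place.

57.5 : 100.0 : 43.4

The 2 Rl atoms are independent, so intensities follow the terms of (0.53508 + 0.46492)^2.
P(M) = 0.53508^2 = 0.286311
P(M+2) = 2 × 0.53508^1 × 0.46492^1 = 0.497539
P(M+4) = 0.46492^2 = 0.216151
The M+2 peak is largest (0.497539); scaling to 100 gives 57.5 : 100.0 : 43.4.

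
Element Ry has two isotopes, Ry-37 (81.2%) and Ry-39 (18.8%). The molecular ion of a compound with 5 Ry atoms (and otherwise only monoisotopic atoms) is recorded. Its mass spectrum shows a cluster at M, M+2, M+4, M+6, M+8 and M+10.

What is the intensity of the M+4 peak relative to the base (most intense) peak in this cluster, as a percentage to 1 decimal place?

46.3%

Term probabilities: M 0.3530, M+2 0.4087, M+4 0.1892, M+6 0.0438, M+8 0.0051, M+10 0.0002. Base peak = M+2.
P(M+2) = C(5,1) × 0.812^4 × 0.188^1 = 5 × 0.43473451 × 0.1880 = 0.408650 (base)
P(M+4) = C(5,2) × 0.812^3 × 0.188^2 = 10 × 0.53538733 × 0.035344 = 0.189227
Relative intensity = 0.189227 / 0.408650 × 100 = 46.3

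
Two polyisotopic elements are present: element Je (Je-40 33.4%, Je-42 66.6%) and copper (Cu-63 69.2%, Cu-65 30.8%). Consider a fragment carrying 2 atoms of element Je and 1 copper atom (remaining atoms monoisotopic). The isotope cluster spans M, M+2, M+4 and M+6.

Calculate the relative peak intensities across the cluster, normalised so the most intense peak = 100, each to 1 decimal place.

Element Je pattern (n=2): 0.111556 : 0.444888 : 0.443556
Copper pattern (n=1): 0.6920 : 0.3080
Convolve the two distributions (both contribute in 2-u steps):
  M: 0.111556×0.6920 = 0.077197
  M+2: 0.111556×0.3080 + 0.444888×0.6920 = 0.342222
  M+4: 0.444888×0.3080 + 0.443556×0.6920 = 0.443966
  M+6: 0.443556×0.3080 = 0.136615
Scale to base peak (0.443966) = 100: 17.4 : 77.1 : 100.0 : 30.8

17.4 : 77.1 : 100.0 : 30.8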